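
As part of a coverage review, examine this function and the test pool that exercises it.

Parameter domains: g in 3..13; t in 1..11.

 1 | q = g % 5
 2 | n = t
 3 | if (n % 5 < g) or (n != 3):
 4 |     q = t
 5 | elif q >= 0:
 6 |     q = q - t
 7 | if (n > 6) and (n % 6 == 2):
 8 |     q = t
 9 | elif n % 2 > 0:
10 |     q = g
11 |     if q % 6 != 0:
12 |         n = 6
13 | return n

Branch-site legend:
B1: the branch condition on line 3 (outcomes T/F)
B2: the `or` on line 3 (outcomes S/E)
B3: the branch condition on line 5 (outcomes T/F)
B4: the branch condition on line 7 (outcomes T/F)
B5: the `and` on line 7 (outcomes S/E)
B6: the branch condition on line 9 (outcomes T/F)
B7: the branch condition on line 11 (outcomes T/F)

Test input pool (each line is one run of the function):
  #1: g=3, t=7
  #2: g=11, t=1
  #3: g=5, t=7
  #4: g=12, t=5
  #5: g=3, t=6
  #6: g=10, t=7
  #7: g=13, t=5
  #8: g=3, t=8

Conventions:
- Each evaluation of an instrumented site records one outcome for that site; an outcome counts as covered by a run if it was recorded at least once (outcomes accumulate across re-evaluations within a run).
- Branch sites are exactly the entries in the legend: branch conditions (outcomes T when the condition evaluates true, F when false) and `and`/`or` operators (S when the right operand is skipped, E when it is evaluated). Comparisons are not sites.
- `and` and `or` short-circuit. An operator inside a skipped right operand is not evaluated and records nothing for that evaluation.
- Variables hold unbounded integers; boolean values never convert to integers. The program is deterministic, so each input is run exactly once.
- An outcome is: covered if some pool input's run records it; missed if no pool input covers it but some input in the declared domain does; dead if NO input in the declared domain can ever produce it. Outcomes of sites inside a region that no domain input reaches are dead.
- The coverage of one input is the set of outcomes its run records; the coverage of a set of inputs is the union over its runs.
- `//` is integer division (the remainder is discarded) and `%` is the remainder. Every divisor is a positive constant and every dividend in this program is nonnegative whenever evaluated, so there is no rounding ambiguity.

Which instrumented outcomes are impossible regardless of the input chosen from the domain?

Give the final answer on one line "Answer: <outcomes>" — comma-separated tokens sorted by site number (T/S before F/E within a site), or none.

checking every outcome against all 121 domain inputs:
  B3=F: never recorded by any domain input -> dead
  reachable outcomes have witnesses, e.g. B1=T (e.g. g=3, t=1), B1=F (e.g. g=3, t=3), B2=S (e.g. g=3, t=1), B2=E (e.g. g=3, t=3)

Answer: B3=F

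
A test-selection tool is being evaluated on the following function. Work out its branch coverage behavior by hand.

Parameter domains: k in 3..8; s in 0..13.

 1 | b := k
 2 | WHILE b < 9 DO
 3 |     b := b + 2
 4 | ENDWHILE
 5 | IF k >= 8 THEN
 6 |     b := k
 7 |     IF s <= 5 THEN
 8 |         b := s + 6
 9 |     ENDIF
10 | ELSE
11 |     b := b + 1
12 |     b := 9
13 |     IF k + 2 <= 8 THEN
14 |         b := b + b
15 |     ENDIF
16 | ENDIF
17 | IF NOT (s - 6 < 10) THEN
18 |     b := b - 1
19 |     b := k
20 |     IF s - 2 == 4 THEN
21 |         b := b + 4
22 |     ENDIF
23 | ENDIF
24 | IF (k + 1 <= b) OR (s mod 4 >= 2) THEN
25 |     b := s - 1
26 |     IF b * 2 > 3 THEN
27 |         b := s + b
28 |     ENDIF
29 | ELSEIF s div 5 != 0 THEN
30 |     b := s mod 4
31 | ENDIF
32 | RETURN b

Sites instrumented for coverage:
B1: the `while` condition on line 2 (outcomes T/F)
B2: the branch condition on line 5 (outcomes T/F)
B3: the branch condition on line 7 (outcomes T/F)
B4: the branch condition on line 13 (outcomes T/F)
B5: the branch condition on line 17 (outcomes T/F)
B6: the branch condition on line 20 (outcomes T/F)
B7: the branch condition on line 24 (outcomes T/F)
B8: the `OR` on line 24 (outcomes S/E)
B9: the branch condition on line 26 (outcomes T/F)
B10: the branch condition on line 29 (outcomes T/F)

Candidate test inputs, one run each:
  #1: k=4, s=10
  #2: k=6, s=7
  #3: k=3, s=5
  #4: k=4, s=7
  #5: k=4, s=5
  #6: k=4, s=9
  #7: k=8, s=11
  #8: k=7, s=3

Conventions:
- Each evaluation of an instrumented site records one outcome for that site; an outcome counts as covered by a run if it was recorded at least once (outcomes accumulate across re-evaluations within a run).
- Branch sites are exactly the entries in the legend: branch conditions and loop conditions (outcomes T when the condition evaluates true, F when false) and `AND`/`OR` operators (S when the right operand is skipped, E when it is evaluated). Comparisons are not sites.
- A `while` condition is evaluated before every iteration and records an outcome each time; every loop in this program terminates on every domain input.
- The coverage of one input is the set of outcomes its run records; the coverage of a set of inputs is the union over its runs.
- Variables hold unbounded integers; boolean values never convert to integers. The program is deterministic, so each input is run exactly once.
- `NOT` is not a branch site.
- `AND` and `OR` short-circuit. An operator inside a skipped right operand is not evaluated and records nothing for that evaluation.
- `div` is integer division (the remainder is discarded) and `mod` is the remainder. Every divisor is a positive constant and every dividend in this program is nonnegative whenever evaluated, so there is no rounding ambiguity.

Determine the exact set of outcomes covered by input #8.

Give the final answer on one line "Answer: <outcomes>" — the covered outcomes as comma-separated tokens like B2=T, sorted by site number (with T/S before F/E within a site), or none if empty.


Simulating input #8 (k=7, s=3) step by step:
  B1->T, B1->F, B2->F, B4->F, B5->F, B8->S, B7->T, B9->T
distinct outcomes covered: B1=T, B1=F, B2=F, B4=F, B5=F, B7=T, B8=S, B9=T
Answer: B1=T, B1=F, B2=F, B4=F, B5=F, B7=T, B8=S, B9=T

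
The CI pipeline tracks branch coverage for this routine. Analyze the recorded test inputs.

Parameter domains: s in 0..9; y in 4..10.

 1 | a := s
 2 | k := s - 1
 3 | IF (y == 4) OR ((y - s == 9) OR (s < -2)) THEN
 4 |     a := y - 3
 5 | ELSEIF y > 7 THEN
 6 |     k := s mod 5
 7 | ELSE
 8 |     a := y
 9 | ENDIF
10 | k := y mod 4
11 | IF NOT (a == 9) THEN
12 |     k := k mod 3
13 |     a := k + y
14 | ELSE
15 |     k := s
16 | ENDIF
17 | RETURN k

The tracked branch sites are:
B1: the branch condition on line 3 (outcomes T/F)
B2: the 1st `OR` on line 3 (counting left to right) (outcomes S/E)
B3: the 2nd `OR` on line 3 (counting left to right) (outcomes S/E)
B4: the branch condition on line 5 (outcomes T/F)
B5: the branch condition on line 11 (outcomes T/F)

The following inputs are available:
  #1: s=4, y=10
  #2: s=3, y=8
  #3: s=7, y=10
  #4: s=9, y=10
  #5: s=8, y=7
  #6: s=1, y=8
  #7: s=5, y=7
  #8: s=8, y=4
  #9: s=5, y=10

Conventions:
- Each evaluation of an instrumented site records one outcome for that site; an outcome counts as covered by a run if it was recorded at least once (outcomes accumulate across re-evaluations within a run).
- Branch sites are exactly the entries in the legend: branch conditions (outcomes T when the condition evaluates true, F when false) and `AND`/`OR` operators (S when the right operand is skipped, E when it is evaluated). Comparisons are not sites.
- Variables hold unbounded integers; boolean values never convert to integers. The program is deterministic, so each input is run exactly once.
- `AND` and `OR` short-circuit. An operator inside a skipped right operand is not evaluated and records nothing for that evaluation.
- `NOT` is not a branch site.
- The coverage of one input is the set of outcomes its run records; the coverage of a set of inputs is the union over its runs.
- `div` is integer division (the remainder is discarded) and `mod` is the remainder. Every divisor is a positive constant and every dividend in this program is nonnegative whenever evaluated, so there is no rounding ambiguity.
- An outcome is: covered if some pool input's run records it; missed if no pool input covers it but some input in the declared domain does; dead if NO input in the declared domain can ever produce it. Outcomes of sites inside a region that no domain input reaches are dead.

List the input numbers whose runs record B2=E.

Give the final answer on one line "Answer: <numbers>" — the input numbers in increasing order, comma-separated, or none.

input #1 (s=4, y=10): records B2=E
input #2 (s=3, y=8): records B2=E
input #3 (s=7, y=10): records B2=E
input #4 (s=9, y=10): records B2=E
input #5 (s=8, y=7): records B2=E
input #6 (s=1, y=8): records B2=E
input #7 (s=5, y=7): records B2=E
input #8 (s=8, y=4): does not record B2=E
input #9 (s=5, y=10): records B2=E

Answer: 1, 2, 3, 4, 5, 6, 7, 9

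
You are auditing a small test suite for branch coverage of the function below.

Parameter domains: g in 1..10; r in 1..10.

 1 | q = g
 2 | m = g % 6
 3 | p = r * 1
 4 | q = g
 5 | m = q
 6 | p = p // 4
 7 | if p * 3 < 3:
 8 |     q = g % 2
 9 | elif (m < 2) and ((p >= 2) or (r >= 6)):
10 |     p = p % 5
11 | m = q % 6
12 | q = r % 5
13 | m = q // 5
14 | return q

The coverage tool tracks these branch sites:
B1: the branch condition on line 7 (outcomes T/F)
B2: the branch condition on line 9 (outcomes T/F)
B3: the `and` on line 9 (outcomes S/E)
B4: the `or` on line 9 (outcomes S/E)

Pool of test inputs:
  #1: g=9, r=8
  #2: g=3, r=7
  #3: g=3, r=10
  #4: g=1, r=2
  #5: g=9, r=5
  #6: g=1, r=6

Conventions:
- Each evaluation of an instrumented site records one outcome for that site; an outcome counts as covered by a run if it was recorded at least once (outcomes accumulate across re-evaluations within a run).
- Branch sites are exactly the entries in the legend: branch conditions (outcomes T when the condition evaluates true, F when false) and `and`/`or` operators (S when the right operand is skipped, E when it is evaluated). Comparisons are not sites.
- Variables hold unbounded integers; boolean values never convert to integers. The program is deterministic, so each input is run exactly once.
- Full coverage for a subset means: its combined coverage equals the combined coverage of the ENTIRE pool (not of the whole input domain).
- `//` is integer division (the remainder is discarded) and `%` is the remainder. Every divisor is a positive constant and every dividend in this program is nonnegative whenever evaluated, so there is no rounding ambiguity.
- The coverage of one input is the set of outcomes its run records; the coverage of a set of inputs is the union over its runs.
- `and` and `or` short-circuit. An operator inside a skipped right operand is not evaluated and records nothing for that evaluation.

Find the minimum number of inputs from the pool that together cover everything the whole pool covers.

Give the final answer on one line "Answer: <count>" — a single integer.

input #1 (g=9, r=8): covers B1=F, B2=F, B3=S
input #2 (g=3, r=7): covers B1=F, B2=F, B3=S
input #3 (g=3, r=10): covers B1=F, B2=F, B3=S
input #4 (g=1, r=2): covers B1=T
input #5 (g=9, r=5): covers B1=F, B2=F, B3=S
input #6 (g=1, r=6): covers B1=F, B2=T, B3=E, B4=E
the full pool covers 7 outcomes: B1=T, B1=F, B2=T, B2=F, B3=S, B3=E, B4=E
no size-1 subset reaches all 7 outcomes (best union: 4/7)
no size-2 subset reaches all 7 outcomes (best union: 6/7)
inputs {1, 4, 6} (size 3) cover everything; no size-3 subset with a lexicographically smaller index list covers all 7

Answer: 3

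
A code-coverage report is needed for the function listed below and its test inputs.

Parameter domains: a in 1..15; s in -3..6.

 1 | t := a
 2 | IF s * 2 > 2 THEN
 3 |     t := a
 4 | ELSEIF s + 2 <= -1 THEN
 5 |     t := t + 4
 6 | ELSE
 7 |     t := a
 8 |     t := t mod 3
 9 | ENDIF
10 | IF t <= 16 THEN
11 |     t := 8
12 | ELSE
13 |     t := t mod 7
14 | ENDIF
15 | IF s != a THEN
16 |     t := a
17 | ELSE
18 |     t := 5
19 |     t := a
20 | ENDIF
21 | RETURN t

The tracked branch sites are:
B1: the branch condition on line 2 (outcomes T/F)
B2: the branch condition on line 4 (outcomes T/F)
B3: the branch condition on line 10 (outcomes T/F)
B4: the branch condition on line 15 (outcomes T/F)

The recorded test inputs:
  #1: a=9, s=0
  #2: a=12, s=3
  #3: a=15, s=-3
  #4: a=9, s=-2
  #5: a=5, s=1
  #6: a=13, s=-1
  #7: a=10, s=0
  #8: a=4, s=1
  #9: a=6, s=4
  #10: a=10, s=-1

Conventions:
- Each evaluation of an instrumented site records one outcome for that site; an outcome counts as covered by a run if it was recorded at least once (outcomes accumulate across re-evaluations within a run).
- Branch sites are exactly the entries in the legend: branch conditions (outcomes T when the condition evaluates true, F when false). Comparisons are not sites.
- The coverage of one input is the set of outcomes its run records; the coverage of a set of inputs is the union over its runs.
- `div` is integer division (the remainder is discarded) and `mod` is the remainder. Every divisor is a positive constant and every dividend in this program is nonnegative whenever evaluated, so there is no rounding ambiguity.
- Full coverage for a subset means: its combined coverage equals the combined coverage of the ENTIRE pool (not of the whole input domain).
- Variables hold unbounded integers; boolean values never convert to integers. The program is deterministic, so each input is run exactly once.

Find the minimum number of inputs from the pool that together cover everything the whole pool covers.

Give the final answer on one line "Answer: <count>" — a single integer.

input #1 (a=9, s=0): events B1->F, B2->F, B3->T, B4->T; covers B1=F, B2=F, B3=T, B4=T
input #2 (a=12, s=3): events B1->T, B3->T, B4->T; covers B1=T, B3=T, B4=T
input #3 (a=15, s=-3): events B1->F, B2->T, B3->F, B4->T; covers B1=F, B2=T, B3=F, B4=T
input #4 (a=9, s=-2): events B1->F, B2->F, B3->T, B4->T; covers B1=F, B2=F, B3=T, B4=T
input #5 (a=5, s=1): events B1->F, B2->F, B3->T, B4->T; covers B1=F, B2=F, B3=T, B4=T
input #6 (a=13, s=-1): events B1->F, B2->F, B3->T, B4->T; covers B1=F, B2=F, B3=T, B4=T
input #7 (a=10, s=0): events B1->F, B2->F, B3->T, B4->T; covers B1=F, B2=F, B3=T, B4=T
input #8 (a=4, s=1): events B1->F, B2->F, B3->T, B4->T; covers B1=F, B2=F, B3=T, B4=T
input #9 (a=6, s=4): events B1->T, B3->T, B4->T; covers B1=T, B3=T, B4=T
input #10 (a=10, s=-1): events B1->F, B2->F, B3->T, B4->T; covers B1=F, B2=F, B3=T, B4=T
union over all inputs: B1=T, B1=F, B2=T, B2=F, B3=T, B3=F, B4=T (7 outcomes)
every size-1 subset falls short of the 7 outcomes (best: 4/7)
every size-2 subset falls short of the 7 outcomes (best: 6/7)
size 3: inputs {1, 2, 3} cover all 7 outcomes, and no lexicographically smaller subset of this size does

Answer: 3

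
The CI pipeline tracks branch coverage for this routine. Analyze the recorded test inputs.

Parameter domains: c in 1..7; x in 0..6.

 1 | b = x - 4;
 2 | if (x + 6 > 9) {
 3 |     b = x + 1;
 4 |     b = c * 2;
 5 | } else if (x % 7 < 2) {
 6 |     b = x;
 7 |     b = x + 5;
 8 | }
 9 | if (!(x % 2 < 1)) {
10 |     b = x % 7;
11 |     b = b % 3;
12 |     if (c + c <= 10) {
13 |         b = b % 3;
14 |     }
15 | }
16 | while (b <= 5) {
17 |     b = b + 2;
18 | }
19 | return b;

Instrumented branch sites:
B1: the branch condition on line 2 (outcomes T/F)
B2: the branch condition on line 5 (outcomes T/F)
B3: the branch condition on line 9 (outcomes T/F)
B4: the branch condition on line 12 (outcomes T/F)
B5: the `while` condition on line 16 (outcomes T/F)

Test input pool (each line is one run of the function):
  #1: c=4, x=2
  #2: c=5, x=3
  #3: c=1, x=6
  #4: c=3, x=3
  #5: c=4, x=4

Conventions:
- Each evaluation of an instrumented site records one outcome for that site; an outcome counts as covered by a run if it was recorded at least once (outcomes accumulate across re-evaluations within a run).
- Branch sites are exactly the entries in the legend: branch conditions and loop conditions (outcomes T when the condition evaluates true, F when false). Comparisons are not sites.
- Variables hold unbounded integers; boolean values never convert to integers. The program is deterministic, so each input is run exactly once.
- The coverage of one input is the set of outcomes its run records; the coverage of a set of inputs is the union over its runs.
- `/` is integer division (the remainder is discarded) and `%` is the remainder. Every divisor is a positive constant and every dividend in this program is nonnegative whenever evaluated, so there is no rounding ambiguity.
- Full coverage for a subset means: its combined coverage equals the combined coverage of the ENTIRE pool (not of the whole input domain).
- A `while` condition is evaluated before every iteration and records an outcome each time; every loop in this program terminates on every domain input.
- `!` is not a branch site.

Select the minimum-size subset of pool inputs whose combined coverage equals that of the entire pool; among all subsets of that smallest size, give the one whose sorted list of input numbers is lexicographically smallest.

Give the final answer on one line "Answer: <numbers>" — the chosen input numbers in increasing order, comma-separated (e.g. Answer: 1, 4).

input #1, c=4, x=2: outcomes B1=F, B2=F, B3=F, B5=T, B5=F
input #2, c=5, x=3: outcomes B1=F, B2=F, B3=T, B4=T, B5=T, B5=F
input #3, c=1, x=6: outcomes B1=T, B3=F, B5=T, B5=F
input #4, c=3, x=3: outcomes B1=F, B2=F, B3=T, B4=T, B5=T, B5=F
input #5, c=4, x=4: outcomes B1=T, B3=F, B5=F
the full pool covers 8 outcomes: B1=T, B1=F, B2=F, B3=T, B3=F, B4=T, B5=T, B5=F
size 1 is not enough: best union over all size-1 subsets is 6/8
the canonical winner is {2, 3}: size 2, full 8-outcome coverage, earliest index list among size-2 covers

Answer: 2, 3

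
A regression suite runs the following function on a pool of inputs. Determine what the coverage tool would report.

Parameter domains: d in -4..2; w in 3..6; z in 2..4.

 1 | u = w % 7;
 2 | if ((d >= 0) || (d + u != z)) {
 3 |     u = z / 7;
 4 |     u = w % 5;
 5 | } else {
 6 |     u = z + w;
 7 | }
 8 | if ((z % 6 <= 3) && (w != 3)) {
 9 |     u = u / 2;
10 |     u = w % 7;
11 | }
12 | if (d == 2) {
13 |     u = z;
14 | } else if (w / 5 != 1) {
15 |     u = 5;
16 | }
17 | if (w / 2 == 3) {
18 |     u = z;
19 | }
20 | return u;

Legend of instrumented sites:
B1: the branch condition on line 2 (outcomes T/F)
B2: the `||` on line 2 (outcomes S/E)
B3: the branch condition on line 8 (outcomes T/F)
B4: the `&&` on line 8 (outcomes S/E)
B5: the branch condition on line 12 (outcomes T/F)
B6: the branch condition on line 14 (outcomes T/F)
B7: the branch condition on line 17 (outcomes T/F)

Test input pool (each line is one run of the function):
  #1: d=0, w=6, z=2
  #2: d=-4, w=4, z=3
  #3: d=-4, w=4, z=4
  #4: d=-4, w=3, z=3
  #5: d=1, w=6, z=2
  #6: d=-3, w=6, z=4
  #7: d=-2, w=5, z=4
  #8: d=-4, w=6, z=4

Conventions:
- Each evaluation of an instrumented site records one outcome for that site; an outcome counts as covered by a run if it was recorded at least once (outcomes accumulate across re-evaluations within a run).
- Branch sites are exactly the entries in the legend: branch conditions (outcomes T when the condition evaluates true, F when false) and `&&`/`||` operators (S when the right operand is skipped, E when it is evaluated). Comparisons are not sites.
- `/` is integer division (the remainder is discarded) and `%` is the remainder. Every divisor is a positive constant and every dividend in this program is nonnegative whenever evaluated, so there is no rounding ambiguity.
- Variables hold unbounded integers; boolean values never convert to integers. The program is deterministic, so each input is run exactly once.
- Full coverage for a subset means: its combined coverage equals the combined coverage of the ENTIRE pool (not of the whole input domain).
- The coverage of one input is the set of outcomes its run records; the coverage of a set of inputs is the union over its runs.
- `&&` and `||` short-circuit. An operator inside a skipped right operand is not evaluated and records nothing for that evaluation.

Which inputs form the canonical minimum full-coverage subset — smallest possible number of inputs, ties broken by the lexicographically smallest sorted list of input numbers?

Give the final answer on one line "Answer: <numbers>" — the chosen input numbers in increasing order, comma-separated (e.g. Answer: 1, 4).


#1 (d=0, w=6, z=2) -> B2->S, B1->T, B4->E, B3->T, B5->F, B6->F, B7->T; covered: B1=T, B2=S, B3=T, B4=E, B5=F, B6=F, B7=T
#2 (d=-4, w=4, z=3) -> B2->E, B1->T, B4->E, B3->T, B5->F, B6->T, B7->F; covered: B1=T, B2=E, B3=T, B4=E, B5=F, B6=T, B7=F
#3 (d=-4, w=4, z=4) -> B2->E, B1->T, B4->S, B3->F, B5->F, B6->T, B7->F; covered: B1=T, B2=E, B3=F, B4=S, B5=F, B6=T, B7=F
#4 (d=-4, w=3, z=3) -> B2->E, B1->T, B4->E, B3->F, B5->F, B6->T, B7->F; covered: B1=T, B2=E, B3=F, B4=E, B5=F, B6=T, B7=F
#5 (d=1, w=6, z=2) -> B2->S, B1->T, B4->E, B3->T, B5->F, B6->F, B7->T; covered: B1=T, B2=S, B3=T, B4=E, B5=F, B6=F, B7=T
#6 (d=-3, w=6, z=4) -> B2->E, B1->T, B4->S, B3->F, B5->F, B6->F, B7->T; covered: B1=T, B2=E, B3=F, B4=S, B5=F, B6=F, B7=T
#7 (d=-2, w=5, z=4) -> B2->E, B1->T, B4->S, B3->F, B5->F, B6->F, B7->F; covered: B1=T, B2=E, B3=F, B4=S, B5=F, B6=F, B7=F
#8 (d=-4, w=6, z=4) -> B2->E, B1->T, B4->S, B3->F, B5->F, B6->F, B7->T; covered: B1=T, B2=E, B3=F, B4=S, B5=F, B6=F, B7=T
the full pool covers 12 outcomes: B1=T, B2=S, B2=E, B3=T, B3=F, B4=S, B4=E, B5=F, B6=T, B6=F, B7=T, B7=F
every size-1 subset falls short of the 12 outcomes (best: 7/12)
size 2: inputs {1, 3} cover all 12 outcomes, and no lexicographically smaller subset of this size does
Answer: 1, 3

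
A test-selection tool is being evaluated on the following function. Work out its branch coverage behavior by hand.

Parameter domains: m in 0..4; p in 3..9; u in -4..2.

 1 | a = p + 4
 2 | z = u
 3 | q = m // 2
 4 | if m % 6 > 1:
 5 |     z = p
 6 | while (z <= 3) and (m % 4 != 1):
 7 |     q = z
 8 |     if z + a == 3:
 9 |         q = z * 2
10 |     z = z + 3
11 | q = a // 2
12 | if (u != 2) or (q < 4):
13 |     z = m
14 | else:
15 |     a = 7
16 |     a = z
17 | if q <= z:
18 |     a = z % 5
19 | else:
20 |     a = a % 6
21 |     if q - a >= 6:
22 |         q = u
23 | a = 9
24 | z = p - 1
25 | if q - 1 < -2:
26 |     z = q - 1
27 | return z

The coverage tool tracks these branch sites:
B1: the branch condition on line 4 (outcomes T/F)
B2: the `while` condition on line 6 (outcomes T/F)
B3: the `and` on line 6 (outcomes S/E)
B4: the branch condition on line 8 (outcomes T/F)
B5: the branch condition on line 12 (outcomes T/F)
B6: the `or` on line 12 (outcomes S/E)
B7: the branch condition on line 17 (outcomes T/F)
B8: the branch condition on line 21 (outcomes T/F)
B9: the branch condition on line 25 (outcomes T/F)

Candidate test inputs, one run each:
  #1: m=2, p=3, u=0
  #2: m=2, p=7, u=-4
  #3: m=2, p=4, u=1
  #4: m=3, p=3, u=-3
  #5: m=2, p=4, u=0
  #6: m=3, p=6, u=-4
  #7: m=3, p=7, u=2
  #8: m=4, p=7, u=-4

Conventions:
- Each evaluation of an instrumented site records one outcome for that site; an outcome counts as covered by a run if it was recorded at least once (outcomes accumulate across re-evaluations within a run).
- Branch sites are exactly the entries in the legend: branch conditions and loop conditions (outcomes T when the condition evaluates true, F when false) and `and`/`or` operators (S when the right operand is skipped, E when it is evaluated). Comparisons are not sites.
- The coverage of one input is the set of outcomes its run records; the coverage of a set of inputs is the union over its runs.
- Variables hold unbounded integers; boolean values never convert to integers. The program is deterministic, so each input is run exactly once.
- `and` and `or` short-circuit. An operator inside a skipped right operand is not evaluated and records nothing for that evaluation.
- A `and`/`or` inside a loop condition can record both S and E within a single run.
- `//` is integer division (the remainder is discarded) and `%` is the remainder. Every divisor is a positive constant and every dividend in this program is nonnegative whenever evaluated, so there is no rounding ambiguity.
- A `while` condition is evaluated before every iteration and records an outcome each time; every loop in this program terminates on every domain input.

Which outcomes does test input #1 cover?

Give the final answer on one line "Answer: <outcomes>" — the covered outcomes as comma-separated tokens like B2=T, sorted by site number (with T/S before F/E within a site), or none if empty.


Event log for input #1 (m=2, p=3, u=0):
  B1->T, B3->E, B2->T, B4->F, B3->S, B2->F, B6->S, B5->T, B7->F, B8->F
  B9->F
deduplicating events, the covered set is: B1=T, B2=T, B2=F, B3=S, B3=E, B4=F, B5=T, B6=S, B7=F, B8=F, B9=F
Answer: B1=T, B2=T, B2=F, B3=S, B3=E, B4=F, B5=T, B6=S, B7=F, B8=F, B9=F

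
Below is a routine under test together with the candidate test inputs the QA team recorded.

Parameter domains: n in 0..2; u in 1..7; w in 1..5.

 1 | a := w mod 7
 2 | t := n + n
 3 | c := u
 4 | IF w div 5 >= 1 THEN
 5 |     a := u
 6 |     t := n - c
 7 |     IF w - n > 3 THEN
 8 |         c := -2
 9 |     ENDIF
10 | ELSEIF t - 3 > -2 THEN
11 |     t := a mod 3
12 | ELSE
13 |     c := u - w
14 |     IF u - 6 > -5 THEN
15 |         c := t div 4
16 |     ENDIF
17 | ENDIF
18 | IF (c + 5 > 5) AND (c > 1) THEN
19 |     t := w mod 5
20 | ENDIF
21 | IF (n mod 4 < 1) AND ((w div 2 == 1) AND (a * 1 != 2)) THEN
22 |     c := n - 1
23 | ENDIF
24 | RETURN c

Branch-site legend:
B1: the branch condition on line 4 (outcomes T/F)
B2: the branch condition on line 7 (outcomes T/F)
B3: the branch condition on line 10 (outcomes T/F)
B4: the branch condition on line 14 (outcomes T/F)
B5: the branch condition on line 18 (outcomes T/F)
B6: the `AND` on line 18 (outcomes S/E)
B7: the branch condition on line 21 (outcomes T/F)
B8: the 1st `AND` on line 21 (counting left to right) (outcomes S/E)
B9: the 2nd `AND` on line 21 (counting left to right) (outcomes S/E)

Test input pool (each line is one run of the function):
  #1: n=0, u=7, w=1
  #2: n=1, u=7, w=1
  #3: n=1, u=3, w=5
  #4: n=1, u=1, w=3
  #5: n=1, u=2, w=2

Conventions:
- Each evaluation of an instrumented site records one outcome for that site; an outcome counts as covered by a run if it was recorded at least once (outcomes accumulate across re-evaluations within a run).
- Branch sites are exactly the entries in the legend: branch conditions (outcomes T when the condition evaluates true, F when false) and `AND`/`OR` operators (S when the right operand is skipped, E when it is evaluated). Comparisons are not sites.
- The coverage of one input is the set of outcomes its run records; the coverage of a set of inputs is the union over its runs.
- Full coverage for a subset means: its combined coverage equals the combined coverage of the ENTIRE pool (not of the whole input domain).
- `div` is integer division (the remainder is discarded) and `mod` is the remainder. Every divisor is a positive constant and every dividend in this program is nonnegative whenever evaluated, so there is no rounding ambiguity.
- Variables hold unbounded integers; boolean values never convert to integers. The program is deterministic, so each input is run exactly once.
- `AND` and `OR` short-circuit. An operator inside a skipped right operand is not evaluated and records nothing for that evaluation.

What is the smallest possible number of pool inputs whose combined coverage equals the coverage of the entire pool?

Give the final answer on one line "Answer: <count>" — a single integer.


run #1 (n=0, u=7, w=1) runs B1->F, B3->F, B4->T, B6->S, B5->F, B8->E, B9->S, B7->F; records B1=F, B3=F, B4=T, B5=F, B6=S, B7=F, B8=E, B9=S
run #2 (n=1, u=7, w=1) runs B1->F, B3->T, B6->E, B5->T, B8->S, B7->F; records B1=F, B3=T, B5=T, B6=E, B7=F, B8=S
run #3 (n=1, u=3, w=5) runs B1->T, B2->T, B6->S, B5->F, B8->S, B7->F; records B1=T, B2=T, B5=F, B6=S, B7=F, B8=S
run #4 (n=1, u=1, w=3) runs B1->F, B3->T, B6->E, B5->F, B8->S, B7->F; records B1=F, B3=T, B5=F, B6=E, B7=F, B8=S
run #5 (n=1, u=2, w=2) runs B1->F, B3->T, B6->E, B5->T, B8->S, B7->F; records B1=F, B3=T, B5=T, B6=E, B7=F, B8=S
pool-wide coverage (14 outcomes): B1=T, B1=F, B2=T, B3=T, B3=F, B4=T, B5=T, B5=F, B6=S, B6=E, B7=F, B8=S, B8=E, B9=S
checked all size-1 subsets: none covers 14 outcomes (max 8/14)
checked all size-2 subsets: none covers 14 outcomes (max 12/14)
inputs {1, 2, 3} (size 3) cover everything; no size-3 subset with a lexicographically smaller index list covers all 14
Answer: 3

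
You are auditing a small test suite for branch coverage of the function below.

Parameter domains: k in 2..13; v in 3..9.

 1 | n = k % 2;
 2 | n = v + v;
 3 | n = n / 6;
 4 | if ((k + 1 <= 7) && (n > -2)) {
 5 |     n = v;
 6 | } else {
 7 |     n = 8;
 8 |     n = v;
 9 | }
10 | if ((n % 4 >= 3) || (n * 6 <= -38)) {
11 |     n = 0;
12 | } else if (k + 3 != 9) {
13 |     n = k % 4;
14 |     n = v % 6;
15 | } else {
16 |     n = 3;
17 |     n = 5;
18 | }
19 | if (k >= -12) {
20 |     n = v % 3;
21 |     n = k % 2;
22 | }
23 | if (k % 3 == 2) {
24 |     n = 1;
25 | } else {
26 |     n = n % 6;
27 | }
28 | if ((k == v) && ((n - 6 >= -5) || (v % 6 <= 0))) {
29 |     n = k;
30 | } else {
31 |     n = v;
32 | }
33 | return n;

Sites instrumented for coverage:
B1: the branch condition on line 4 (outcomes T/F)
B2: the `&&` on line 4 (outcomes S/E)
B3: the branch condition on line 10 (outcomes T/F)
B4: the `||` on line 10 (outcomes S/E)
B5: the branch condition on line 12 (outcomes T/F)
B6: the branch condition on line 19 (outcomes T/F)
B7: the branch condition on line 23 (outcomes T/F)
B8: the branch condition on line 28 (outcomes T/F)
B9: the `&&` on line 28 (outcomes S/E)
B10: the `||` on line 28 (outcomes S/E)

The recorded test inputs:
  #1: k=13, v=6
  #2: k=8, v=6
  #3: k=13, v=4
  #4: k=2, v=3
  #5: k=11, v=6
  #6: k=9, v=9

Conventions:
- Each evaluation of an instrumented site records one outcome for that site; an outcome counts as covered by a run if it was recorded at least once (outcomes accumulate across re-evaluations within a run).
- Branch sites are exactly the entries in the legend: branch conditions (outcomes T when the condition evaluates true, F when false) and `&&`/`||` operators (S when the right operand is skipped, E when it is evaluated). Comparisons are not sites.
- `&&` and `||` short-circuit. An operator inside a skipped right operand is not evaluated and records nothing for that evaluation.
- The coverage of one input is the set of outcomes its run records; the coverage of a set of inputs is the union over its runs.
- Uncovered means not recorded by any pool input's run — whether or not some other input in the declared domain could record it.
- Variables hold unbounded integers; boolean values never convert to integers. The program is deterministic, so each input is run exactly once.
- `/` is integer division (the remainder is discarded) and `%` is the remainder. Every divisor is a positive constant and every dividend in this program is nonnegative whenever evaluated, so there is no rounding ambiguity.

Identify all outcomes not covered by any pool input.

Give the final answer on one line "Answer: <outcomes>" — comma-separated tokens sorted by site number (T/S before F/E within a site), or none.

test 1 (k=13, v=6) hits B1=F, B2=S, B3=F, B4=E, B5=T, B6=T, B7=F, B8=F, B9=S
test 2 (k=8, v=6) hits B1=F, B2=S, B3=F, B4=E, B5=T, B6=T, B7=T, B8=F, B9=S
test 3 (k=13, v=4) hits B1=F, B2=S, B3=F, B4=E, B5=T, B6=T, B7=F, B8=F, B9=S
test 4 (k=2, v=3) hits B1=T, B2=E, B3=T, B4=S, B6=T, B7=T, B8=F, B9=S
test 5 (k=11, v=6) hits B1=F, B2=S, B3=F, B4=E, B5=T, B6=T, B7=T, B8=F, B9=S
test 6 (k=9, v=9) hits B1=F, B2=S, B3=F, B4=E, B5=T, B6=T, B7=F, B8=T, B9=E, B10=S
union over the pool: B1=T, B1=F, B2=S, B2=E, B3=T, B3=F, B4=S, B4=E, B5=T, B6=T, B7=T, B7=F, B8=T, B8=F, B9=S, B9=E, B10=S
uncovered (3 of 20): B5=F, B6=F, B10=E

Answer: B5=F, B6=F, B10=E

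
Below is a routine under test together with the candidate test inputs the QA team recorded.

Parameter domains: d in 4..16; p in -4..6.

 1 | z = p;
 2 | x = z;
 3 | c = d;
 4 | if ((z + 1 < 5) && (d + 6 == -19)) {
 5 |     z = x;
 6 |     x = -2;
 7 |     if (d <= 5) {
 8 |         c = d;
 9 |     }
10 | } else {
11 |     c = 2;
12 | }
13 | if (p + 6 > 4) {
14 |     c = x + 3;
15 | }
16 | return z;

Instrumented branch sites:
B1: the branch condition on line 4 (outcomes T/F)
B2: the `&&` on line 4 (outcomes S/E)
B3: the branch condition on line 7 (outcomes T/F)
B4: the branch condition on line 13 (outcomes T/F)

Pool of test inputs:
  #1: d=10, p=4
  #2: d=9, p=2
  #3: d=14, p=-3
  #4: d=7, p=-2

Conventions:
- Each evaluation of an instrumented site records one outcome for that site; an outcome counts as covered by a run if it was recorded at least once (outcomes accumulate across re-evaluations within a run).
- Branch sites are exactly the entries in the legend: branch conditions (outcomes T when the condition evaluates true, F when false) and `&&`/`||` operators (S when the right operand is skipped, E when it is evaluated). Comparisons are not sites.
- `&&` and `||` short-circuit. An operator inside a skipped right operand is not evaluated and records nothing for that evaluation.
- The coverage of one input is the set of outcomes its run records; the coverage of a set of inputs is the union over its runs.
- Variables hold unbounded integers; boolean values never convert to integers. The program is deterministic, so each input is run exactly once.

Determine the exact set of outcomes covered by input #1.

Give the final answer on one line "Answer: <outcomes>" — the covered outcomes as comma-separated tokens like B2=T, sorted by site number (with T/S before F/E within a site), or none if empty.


Running input #1 (d=10, p=4), event by event:
  B2->S, B1->F, B4->T
as a set, this run covers: B1=F, B2=S, B4=T
Answer: B1=F, B2=S, B4=T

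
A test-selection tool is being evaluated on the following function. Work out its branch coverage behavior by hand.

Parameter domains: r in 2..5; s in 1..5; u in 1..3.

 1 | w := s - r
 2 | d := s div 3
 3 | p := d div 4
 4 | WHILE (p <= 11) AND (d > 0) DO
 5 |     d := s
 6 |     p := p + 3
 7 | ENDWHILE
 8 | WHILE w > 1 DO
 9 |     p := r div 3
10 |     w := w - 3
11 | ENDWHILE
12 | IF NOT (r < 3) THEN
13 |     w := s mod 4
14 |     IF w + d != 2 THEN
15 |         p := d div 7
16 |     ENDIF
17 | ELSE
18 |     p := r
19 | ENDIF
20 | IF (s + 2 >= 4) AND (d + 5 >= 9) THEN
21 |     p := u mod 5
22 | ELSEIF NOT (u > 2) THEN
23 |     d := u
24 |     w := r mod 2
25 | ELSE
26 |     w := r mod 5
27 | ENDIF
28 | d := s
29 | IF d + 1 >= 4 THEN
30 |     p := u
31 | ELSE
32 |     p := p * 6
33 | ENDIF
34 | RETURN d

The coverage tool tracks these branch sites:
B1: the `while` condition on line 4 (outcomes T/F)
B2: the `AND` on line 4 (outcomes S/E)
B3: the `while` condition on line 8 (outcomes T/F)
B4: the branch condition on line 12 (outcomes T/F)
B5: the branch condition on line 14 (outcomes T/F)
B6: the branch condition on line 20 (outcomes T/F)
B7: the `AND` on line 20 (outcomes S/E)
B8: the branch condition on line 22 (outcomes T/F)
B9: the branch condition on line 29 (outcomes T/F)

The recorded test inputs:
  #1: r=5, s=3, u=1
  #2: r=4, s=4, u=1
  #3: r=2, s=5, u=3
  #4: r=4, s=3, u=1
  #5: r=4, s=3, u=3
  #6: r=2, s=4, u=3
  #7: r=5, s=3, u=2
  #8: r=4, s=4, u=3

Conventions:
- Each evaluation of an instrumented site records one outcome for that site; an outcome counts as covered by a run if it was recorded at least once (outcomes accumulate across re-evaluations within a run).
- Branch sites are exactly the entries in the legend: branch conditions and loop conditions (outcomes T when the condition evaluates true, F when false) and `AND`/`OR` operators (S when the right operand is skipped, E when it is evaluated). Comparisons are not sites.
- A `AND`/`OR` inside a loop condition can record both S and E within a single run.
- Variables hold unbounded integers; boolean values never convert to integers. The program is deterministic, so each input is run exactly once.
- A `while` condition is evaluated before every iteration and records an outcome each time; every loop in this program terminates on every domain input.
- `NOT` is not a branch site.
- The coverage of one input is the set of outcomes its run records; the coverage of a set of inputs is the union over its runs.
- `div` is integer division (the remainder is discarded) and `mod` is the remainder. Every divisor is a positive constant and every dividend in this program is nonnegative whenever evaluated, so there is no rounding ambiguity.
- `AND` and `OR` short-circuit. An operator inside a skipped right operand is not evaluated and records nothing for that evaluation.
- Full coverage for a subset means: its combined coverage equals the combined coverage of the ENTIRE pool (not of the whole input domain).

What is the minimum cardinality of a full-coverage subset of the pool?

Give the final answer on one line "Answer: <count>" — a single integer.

input #1, r=5, s=3, u=1: events B2->E, B1->T, B2->E, B1->T, B2->E, B1->T, B2->E, B1->T, B2->S, B1->F, B3->F, B4->T, B5->T, B7->E, ...; outcomes B1=T, B1=F, B2=S, B2=E, B3=F, B4=T, B5=T, B6=F, B7=E, B8=T, B9=T
input #2, r=4, s=4, u=1: events B2->E, B1->T, B2->E, B1->T, B2->E, B1->T, B2->E, B1->T, B2->S, B1->F, B3->F, B4->T, B5->T, B7->E, ...; outcomes B1=T, B1=F, B2=S, B2=E, B3=F, B4=T, B5=T, B6=T, B7=E, B9=T
input #3, r=2, s=5, u=3: events B2->E, B1->T, B2->E, B1->T, B2->E, B1->T, B2->E, B1->T, B2->S, B1->F, B3->T, B3->F, B4->F, B7->E, ...; outcomes B1=T, B1=F, B2=S, B2=E, B3=T, B3=F, B4=F, B6=T, B7=E, B9=T
input #4, r=4, s=3, u=1: events B2->E, B1->T, B2->E, B1->T, B2->E, B1->T, B2->E, B1->T, B2->S, B1->F, B3->F, B4->T, B5->T, B7->E, ...; outcomes B1=T, B1=F, B2=S, B2=E, B3=F, B4=T, B5=T, B6=F, B7=E, B8=T, B9=T
input #5, r=4, s=3, u=3: events B2->E, B1->T, B2->E, B1->T, B2->E, B1->T, B2->E, B1->T, B2->S, B1->F, B3->F, B4->T, B5->T, B7->E, ...; outcomes B1=T, B1=F, B2=S, B2=E, B3=F, B4=T, B5=T, B6=F, B7=E, B8=F, B9=T
input #6, r=2, s=4, u=3: events B2->E, B1->T, B2->E, B1->T, B2->E, B1->T, B2->E, B1->T, B2->S, B1->F, B3->T, B3->F, B4->F, B7->E, ...; outcomes B1=T, B1=F, B2=S, B2=E, B3=T, B3=F, B4=F, B6=T, B7=E, B9=T
input #7, r=5, s=3, u=2: events B2->E, B1->T, B2->E, B1->T, B2->E, B1->T, B2->E, B1->T, B2->S, B1->F, B3->F, B4->T, B5->T, B7->E, ...; outcomes B1=T, B1=F, B2=S, B2=E, B3=F, B4=T, B5=T, B6=F, B7=E, B8=T, B9=T
input #8, r=4, s=4, u=3: events B2->E, B1->T, B2->E, B1->T, B2->E, B1->T, B2->E, B1->T, B2->S, B1->F, B3->F, B4->T, B5->T, B7->E, ...; outcomes B1=T, B1=F, B2=S, B2=E, B3=F, B4=T, B5=T, B6=T, B7=E, B9=T
union over all inputs: B1=T, B1=F, B2=S, B2=E, B3=T, B3=F, B4=T, B4=F, B5=T, B6=T, B6=F, B7=E, B8=T, B8=F, B9=T (15 outcomes)
every size-1 subset falls short of the 15 outcomes (best: 11/15)
every size-2 subset falls short of the 15 outcomes (best: 14/15)
at size 3, {1, 3, 5} reaches all 15 outcomes; every lexicographically earlier size-3 subset fails

Answer: 3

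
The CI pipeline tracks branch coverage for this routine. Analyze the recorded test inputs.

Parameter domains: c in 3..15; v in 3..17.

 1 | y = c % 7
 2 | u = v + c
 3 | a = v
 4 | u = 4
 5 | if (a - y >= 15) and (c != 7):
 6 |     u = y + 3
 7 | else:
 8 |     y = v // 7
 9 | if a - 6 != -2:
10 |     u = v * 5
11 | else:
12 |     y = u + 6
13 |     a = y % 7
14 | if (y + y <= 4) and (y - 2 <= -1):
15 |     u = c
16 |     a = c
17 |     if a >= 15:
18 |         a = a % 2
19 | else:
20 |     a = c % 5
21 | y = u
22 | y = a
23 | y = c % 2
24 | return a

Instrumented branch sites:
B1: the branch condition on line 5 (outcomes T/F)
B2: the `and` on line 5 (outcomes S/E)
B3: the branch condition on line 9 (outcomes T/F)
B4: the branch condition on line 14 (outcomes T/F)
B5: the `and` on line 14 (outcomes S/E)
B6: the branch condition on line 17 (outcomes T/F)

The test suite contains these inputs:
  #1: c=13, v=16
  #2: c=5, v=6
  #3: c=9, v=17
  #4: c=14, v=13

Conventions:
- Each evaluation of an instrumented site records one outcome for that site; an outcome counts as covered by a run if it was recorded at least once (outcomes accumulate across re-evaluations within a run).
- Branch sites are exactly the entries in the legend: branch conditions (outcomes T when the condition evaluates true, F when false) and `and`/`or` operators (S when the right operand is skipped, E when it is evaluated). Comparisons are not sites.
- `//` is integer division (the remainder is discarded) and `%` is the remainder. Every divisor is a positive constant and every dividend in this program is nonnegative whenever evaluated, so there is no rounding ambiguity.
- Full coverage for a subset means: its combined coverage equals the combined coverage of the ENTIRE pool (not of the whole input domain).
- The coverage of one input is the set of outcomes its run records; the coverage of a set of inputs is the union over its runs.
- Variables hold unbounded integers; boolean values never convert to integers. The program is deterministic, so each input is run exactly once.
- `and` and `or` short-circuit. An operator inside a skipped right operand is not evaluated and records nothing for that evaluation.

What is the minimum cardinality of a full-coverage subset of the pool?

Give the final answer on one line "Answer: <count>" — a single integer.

input #1, c=13, v=16: events B2->S, B1->F, B3->T, B5->E, B4->F; outcomes B1=F, B2=S, B3=T, B4=F, B5=E
input #2, c=5, v=6: events B2->S, B1->F, B3->T, B5->E, B4->T, B6->F; outcomes B1=F, B2=S, B3=T, B4=T, B5=E, B6=F
input #3, c=9, v=17: events B2->E, B1->T, B3->T, B5->E, B4->F; outcomes B1=T, B2=E, B3=T, B4=F, B5=E
input #4, c=14, v=13: events B2->S, B1->F, B3->T, B5->E, B4->T, B6->F; outcomes B1=F, B2=S, B3=T, B4=T, B5=E, B6=F
the full pool covers 9 outcomes: B1=T, B1=F, B2=S, B2=E, B3=T, B4=T, B4=F, B5=E, B6=F
checked all size-1 subsets: none covers 9 outcomes (max 6/9)
size 2: inputs {2, 3} cover all 9 outcomes, and no lexicographically smaller subset of this size does

Answer: 2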